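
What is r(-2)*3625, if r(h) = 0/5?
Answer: 0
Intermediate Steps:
r(h) = 0 (r(h) = 0*(⅕) = 0)
r(-2)*3625 = 0*3625 = 0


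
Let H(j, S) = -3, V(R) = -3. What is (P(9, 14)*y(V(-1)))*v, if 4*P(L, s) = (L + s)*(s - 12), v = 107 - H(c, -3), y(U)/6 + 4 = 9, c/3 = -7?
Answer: 37950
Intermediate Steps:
c = -21 (c = 3*(-7) = -21)
y(U) = 30 (y(U) = -24 + 6*9 = -24 + 54 = 30)
v = 110 (v = 107 - 1*(-3) = 107 + 3 = 110)
P(L, s) = (-12 + s)*(L + s)/4 (P(L, s) = ((L + s)*(s - 12))/4 = ((L + s)*(-12 + s))/4 = ((-12 + s)*(L + s))/4 = (-12 + s)*(L + s)/4)
(P(9, 14)*y(V(-1)))*v = ((-3*9 - 3*14 + (1/4)*14**2 + (1/4)*9*14)*30)*110 = ((-27 - 42 + (1/4)*196 + 63/2)*30)*110 = ((-27 - 42 + 49 + 63/2)*30)*110 = ((23/2)*30)*110 = 345*110 = 37950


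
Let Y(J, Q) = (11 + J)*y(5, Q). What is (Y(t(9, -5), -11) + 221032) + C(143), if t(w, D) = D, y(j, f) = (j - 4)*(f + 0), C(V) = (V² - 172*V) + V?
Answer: 216962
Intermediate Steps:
C(V) = V² - 171*V
y(j, f) = f*(-4 + j) (y(j, f) = (-4 + j)*f = f*(-4 + j))
Y(J, Q) = Q*(11 + J) (Y(J, Q) = (11 + J)*(Q*(-4 + 5)) = (11 + J)*(Q*1) = (11 + J)*Q = Q*(11 + J))
(Y(t(9, -5), -11) + 221032) + C(143) = (-11*(11 - 5) + 221032) + 143*(-171 + 143) = (-11*6 + 221032) + 143*(-28) = (-66 + 221032) - 4004 = 220966 - 4004 = 216962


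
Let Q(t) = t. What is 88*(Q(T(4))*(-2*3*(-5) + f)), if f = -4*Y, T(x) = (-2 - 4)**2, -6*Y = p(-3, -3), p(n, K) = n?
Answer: 88704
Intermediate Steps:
Y = 1/2 (Y = -1/6*(-3) = 1/2 ≈ 0.50000)
T(x) = 36 (T(x) = (-6)**2 = 36)
f = -2 (f = -4*1/2 = -2)
88*(Q(T(4))*(-2*3*(-5) + f)) = 88*(36*(-2*3*(-5) - 2)) = 88*(36*(-6*(-5) - 2)) = 88*(36*(30 - 2)) = 88*(36*28) = 88*1008 = 88704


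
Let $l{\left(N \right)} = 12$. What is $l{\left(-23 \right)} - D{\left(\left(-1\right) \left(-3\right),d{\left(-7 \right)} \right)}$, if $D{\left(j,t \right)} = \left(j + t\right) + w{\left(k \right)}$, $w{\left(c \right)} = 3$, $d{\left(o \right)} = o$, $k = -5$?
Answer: $13$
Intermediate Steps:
$D{\left(j,t \right)} = 3 + j + t$ ($D{\left(j,t \right)} = \left(j + t\right) + 3 = 3 + j + t$)
$l{\left(-23 \right)} - D{\left(\left(-1\right) \left(-3\right),d{\left(-7 \right)} \right)} = 12 - \left(3 - -3 - 7\right) = 12 - \left(3 + 3 - 7\right) = 12 - -1 = 12 + 1 = 13$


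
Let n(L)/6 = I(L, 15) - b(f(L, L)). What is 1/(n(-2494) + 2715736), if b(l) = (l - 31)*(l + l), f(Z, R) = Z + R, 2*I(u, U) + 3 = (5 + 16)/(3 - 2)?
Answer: -1/297701474 ≈ -3.3591e-9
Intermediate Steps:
I(u, U) = 9 (I(u, U) = -3/2 + ((5 + 16)/(3 - 2))/2 = -3/2 + (21/1)/2 = -3/2 + (21*1)/2 = -3/2 + (1/2)*21 = -3/2 + 21/2 = 9)
f(Z, R) = R + Z
b(l) = 2*l*(-31 + l) (b(l) = (-31 + l)*(2*l) = 2*l*(-31 + l))
n(L) = 54 - 24*L*(-31 + 2*L) (n(L) = 6*(9 - 2*(L + L)*(-31 + (L + L))) = 6*(9 - 2*2*L*(-31 + 2*L)) = 6*(9 - 4*L*(-31 + 2*L)) = 54 - 24*L*(-31 + 2*L))
1/(n(-2494) + 2715736) = 1/((54 - 48*(-2494)**2 + 744*(-2494)) + 2715736) = 1/((54 - 48*6220036 - 1855536) + 2715736) = 1/((54 - 298561728 - 1855536) + 2715736) = 1/(-300417210 + 2715736) = 1/(-297701474) = -1/297701474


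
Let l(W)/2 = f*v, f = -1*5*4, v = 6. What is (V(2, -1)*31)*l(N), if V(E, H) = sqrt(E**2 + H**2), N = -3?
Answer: -7440*sqrt(5) ≈ -16636.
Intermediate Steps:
f = -20 (f = -5*4 = -20)
l(W) = -240 (l(W) = 2*(-20*6) = 2*(-120) = -240)
(V(2, -1)*31)*l(N) = (sqrt(2**2 + (-1)**2)*31)*(-240) = (sqrt(4 + 1)*31)*(-240) = (sqrt(5)*31)*(-240) = (31*sqrt(5))*(-240) = -7440*sqrt(5)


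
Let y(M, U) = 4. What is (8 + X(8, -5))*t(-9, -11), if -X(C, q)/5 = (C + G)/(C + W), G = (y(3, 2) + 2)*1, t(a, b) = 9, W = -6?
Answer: -243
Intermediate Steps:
G = 6 (G = (4 + 2)*1 = 6*1 = 6)
X(C, q) = -5*(6 + C)/(-6 + C) (X(C, q) = -5*(C + 6)/(C - 6) = -5*(6 + C)/(-6 + C))
(8 + X(8, -5))*t(-9, -11) = (8 + 5*(-6 - 1*8)/(-6 + 8))*9 = (8 + 5*(-6 - 8)/2)*9 = (8 + 5*(½)*(-14))*9 = (8 - 35)*9 = -27*9 = -243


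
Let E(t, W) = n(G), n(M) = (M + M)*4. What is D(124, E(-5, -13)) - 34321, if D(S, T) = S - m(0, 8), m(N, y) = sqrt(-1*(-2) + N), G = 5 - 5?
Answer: -34197 - sqrt(2) ≈ -34198.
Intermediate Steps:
G = 0
m(N, y) = sqrt(2 + N)
n(M) = 8*M (n(M) = (2*M)*4 = 8*M)
E(t, W) = 0 (E(t, W) = 8*0 = 0)
D(S, T) = S - sqrt(2) (D(S, T) = S - sqrt(2 + 0) = S - sqrt(2))
D(124, E(-5, -13)) - 34321 = (124 - sqrt(2)) - 34321 = -34197 - sqrt(2)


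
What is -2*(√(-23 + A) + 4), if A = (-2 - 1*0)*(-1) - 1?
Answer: -8 - 2*I*√22 ≈ -8.0 - 9.3808*I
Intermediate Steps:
A = 1 (A = (-2 + 0)*(-1) - 1 = -2*(-1) - 1 = 2 - 1 = 1)
-2*(√(-23 + A) + 4) = -2*(√(-23 + 1) + 4) = -2*(√(-22) + 4) = -2*(I*√22 + 4) = -2*(4 + I*√22) = -8 - 2*I*√22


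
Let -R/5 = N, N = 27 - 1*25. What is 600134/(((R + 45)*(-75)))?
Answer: -600134/2625 ≈ -228.62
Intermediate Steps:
N = 2 (N = 27 - 25 = 2)
R = -10 (R = -5*2 = -10)
600134/(((R + 45)*(-75))) = 600134/(((-10 + 45)*(-75))) = 600134/((35*(-75))) = 600134/(-2625) = 600134*(-1/2625) = -600134/2625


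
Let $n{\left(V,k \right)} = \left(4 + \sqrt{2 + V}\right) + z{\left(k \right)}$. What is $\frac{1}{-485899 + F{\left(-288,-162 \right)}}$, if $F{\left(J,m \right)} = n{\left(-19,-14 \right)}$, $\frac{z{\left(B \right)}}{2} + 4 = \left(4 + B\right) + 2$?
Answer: $- \frac{485919}{236117274578} - \frac{i \sqrt{17}}{236117274578} \approx -2.058 \cdot 10^{-6} - 1.7462 \cdot 10^{-11} i$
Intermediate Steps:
$z{\left(B \right)} = 4 + 2 B$ ($z{\left(B \right)} = -8 + 2 \left(\left(4 + B\right) + 2\right) = -8 + 2 \left(6 + B\right) = -8 + \left(12 + 2 B\right) = 4 + 2 B$)
$n{\left(V,k \right)} = 8 + \sqrt{2 + V} + 2 k$ ($n{\left(V,k \right)} = \left(4 + \sqrt{2 + V}\right) + \left(4 + 2 k\right) = 8 + \sqrt{2 + V} + 2 k$)
$F{\left(J,m \right)} = -20 + i \sqrt{17}$ ($F{\left(J,m \right)} = 8 + \sqrt{2 - 19} + 2 \left(-14\right) = 8 + \sqrt{-17} - 28 = 8 + i \sqrt{17} - 28 = -20 + i \sqrt{17}$)
$\frac{1}{-485899 + F{\left(-288,-162 \right)}} = \frac{1}{-485899 - \left(20 - i \sqrt{17}\right)} = \frac{1}{-485919 + i \sqrt{17}}$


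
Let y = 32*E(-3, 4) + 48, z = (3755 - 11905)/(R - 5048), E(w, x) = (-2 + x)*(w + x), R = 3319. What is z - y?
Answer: -185498/1729 ≈ -107.29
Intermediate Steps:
z = 8150/1729 (z = (3755 - 11905)/(3319 - 5048) = -8150/(-1729) = -8150*(-1/1729) = 8150/1729 ≈ 4.7137)
y = 112 (y = 32*(4² - 2*(-3) - 2*4 - 3*4) + 48 = 32*(16 + 6 - 8 - 12) + 48 = 32*2 + 48 = 64 + 48 = 112)
z - y = 8150/1729 - 1*112 = 8150/1729 - 112 = -185498/1729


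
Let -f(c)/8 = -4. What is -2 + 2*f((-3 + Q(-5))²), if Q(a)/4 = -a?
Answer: 62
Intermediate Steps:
Q(a) = -4*a (Q(a) = 4*(-a) = -4*a)
f(c) = 32 (f(c) = -8*(-4) = 32)
-2 + 2*f((-3 + Q(-5))²) = -2 + 2*32 = -2 + 64 = 62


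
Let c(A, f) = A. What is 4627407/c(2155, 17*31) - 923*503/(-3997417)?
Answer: 18498675907414/8614433635 ≈ 2147.4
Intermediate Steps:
4627407/c(2155, 17*31) - 923*503/(-3997417) = 4627407/2155 - 923*503/(-3997417) = 4627407*(1/2155) - 464269*(-1/3997417) = 4627407/2155 + 464269/3997417 = 18498675907414/8614433635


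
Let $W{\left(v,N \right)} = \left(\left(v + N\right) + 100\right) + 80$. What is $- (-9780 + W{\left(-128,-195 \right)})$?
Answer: $9923$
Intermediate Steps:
$W{\left(v,N \right)} = 180 + N + v$ ($W{\left(v,N \right)} = \left(\left(N + v\right) + 100\right) + 80 = \left(100 + N + v\right) + 80 = 180 + N + v$)
$- (-9780 + W{\left(-128,-195 \right)}) = - (-9780 - 143) = \left(-1\right) \left(-9923\right) = 9923$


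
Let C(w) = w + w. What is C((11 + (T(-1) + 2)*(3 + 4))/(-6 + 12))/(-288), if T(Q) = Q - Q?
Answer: -25/864 ≈ -0.028935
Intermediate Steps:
T(Q) = 0
C(w) = 2*w
C((11 + (T(-1) + 2)*(3 + 4))/(-6 + 12))/(-288) = (2*((11 + (0 + 2)*(3 + 4))/(-6 + 12)))/(-288) = (2*((11 + 2*7)/6))*(-1/288) = (2*((11 + 14)*(⅙)))*(-1/288) = (2*(25*(⅙)))*(-1/288) = (2*(25/6))*(-1/288) = (25/3)*(-1/288) = -25/864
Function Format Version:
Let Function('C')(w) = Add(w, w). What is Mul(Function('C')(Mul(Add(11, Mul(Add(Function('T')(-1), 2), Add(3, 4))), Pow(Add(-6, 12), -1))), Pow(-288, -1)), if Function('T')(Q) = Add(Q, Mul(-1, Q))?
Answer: Rational(-25, 864) ≈ -0.028935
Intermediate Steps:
Function('T')(Q) = 0
Function('C')(w) = Mul(2, w)
Mul(Function('C')(Mul(Add(11, Mul(Add(Function('T')(-1), 2), Add(3, 4))), Pow(Add(-6, 12), -1))), Pow(-288, -1)) = Mul(Mul(2, Mul(Add(11, Mul(Add(0, 2), Add(3, 4))), Pow(Add(-6, 12), -1))), Pow(-288, -1)) = Mul(Mul(2, Mul(Add(11, Mul(2, 7)), Pow(6, -1))), Rational(-1, 288)) = Mul(Mul(2, Mul(Add(11, 14), Rational(1, 6))), Rational(-1, 288)) = Mul(Mul(2, Mul(25, Rational(1, 6))), Rational(-1, 288)) = Mul(Mul(2, Rational(25, 6)), Rational(-1, 288)) = Mul(Rational(25, 3), Rational(-1, 288)) = Rational(-25, 864)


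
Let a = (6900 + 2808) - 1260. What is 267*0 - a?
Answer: -8448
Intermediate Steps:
a = 8448 (a = 9708 - 1260 = 8448)
267*0 - a = 267*0 - 1*8448 = 0 - 8448 = -8448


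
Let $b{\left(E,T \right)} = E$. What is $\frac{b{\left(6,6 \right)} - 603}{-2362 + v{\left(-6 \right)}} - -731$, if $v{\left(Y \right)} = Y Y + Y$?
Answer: $\frac{1705289}{2332} \approx 731.26$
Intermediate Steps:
$v{\left(Y \right)} = Y + Y^{2}$ ($v{\left(Y \right)} = Y^{2} + Y = Y + Y^{2}$)
$\frac{b{\left(6,6 \right)} - 603}{-2362 + v{\left(-6 \right)}} - -731 = \frac{6 - 603}{-2362 - 6 \left(1 - 6\right)} - -731 = - \frac{597}{-2362 - -30} + 731 = - \frac{597}{-2362 + 30} + 731 = - \frac{597}{-2332} + 731 = \left(-597\right) \left(- \frac{1}{2332}\right) + 731 = \frac{597}{2332} + 731 = \frac{1705289}{2332}$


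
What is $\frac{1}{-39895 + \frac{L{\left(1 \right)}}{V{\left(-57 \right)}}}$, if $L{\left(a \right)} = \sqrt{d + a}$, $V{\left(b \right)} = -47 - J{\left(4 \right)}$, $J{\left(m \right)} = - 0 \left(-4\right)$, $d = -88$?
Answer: $- \frac{88128055}{3515868754312} + \frac{47 i \sqrt{87}}{3515868754312} \approx -2.5066 \cdot 10^{-5} + 1.2469 \cdot 10^{-10} i$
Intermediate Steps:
$J{\left(m \right)} = 0$ ($J{\left(m \right)} = \left(-1\right) 0 = 0$)
$V{\left(b \right)} = -47$ ($V{\left(b \right)} = -47 - 0 = -47 + 0 = -47$)
$L{\left(a \right)} = \sqrt{-88 + a}$
$\frac{1}{-39895 + \frac{L{\left(1 \right)}}{V{\left(-57 \right)}}} = \frac{1}{-39895 + \frac{\sqrt{-88 + 1}}{-47}} = \frac{1}{-39895 + \sqrt{-87} \left(- \frac{1}{47}\right)} = \frac{1}{-39895 + i \sqrt{87} \left(- \frac{1}{47}\right)} = \frac{1}{-39895 - \frac{i \sqrt{87}}{47}}$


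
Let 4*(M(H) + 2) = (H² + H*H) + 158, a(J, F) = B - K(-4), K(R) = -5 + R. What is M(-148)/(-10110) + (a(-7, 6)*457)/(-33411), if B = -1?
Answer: -269421563/225190140 ≈ -1.1964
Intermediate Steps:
a(J, F) = 8 (a(J, F) = -1 - (-5 - 4) = -1 - 1*(-9) = -1 + 9 = 8)
M(H) = 75/2 + H²/2 (M(H) = -2 + ((H² + H*H) + 158)/4 = -2 + ((H² + H²) + 158)/4 = -2 + (2*H² + 158)/4 = -2 + (158 + 2*H²)/4 = -2 + (79/2 + H²/2) = 75/2 + H²/2)
M(-148)/(-10110) + (a(-7, 6)*457)/(-33411) = (75/2 + (½)*(-148)²)/(-10110) + (8*457)/(-33411) = (75/2 + (½)*21904)*(-1/10110) + 3656*(-1/33411) = (75/2 + 10952)*(-1/10110) - 3656/33411 = (21979/2)*(-1/10110) - 3656/33411 = -21979/20220 - 3656/33411 = -269421563/225190140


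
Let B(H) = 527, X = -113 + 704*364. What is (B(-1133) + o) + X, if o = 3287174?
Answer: 3543844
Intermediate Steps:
X = 256143 (X = -113 + 256256 = 256143)
(B(-1133) + o) + X = (527 + 3287174) + 256143 = 3287701 + 256143 = 3543844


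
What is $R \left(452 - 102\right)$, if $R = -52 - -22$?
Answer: $-10500$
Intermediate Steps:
$R = -30$ ($R = -52 + 22 = -30$)
$R \left(452 - 102\right) = - 30 \left(452 - 102\right) = \left(-30\right) 350 = -10500$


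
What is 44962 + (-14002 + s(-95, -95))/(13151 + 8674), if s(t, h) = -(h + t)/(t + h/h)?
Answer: 46120237361/1025775 ≈ 44961.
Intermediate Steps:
s(t, h) = -(h + t)/(1 + t) (s(t, h) = -(h + t)/(t + 1) = -(h + t)/(1 + t))
44962 + (-14002 + s(-95, -95))/(13151 + 8674) = 44962 + (-14002 + (-1*(-95) - 1*(-95))/(1 - 95))/(13151 + 8674) = 44962 + (-14002 + (95 + 95)/(-94))/21825 = 44962 + (-14002 - 1/94*190)*(1/21825) = 44962 + (-14002 - 95/47)*(1/21825) = 44962 - 658189/47*1/21825 = 44962 - 658189/1025775 = 46120237361/1025775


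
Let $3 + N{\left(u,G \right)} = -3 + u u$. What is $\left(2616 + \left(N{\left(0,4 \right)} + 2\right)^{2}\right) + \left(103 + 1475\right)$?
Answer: $4210$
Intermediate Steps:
$N{\left(u,G \right)} = -6 + u^{2}$ ($N{\left(u,G \right)} = -3 + \left(-3 + u u\right) = -3 + \left(-3 + u^{2}\right) = -6 + u^{2}$)
$\left(2616 + \left(N{\left(0,4 \right)} + 2\right)^{2}\right) + \left(103 + 1475\right) = \left(2616 + \left(\left(-6 + 0^{2}\right) + 2\right)^{2}\right) + \left(103 + 1475\right) = \left(2616 + \left(\left(-6 + 0\right) + 2\right)^{2}\right) + 1578 = \left(2616 + \left(-6 + 2\right)^{2}\right) + 1578 = \left(2616 + \left(-4\right)^{2}\right) + 1578 = \left(2616 + 16\right) + 1578 = 2632 + 1578 = 4210$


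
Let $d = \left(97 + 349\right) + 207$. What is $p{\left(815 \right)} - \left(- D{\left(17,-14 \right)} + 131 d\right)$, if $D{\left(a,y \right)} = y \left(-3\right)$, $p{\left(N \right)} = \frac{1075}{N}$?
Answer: $- \frac{13936448}{163} \approx -85500.0$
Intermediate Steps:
$D{\left(a,y \right)} = - 3 y$
$d = 653$ ($d = 446 + 207 = 653$)
$p{\left(815 \right)} - \left(- D{\left(17,-14 \right)} + 131 d\right) = \frac{1075}{815} - 85501 = 1075 \cdot \frac{1}{815} + \left(42 - 85543\right) = \frac{215}{163} - 85501 = - \frac{13936448}{163}$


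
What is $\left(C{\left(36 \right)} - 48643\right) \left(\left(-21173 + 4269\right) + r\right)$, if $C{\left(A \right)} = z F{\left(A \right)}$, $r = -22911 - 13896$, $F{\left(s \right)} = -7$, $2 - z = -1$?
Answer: $2613792104$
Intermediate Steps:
$z = 3$ ($z = 2 - -1 = 2 + 1 = 3$)
$r = -36807$
$C{\left(A \right)} = -21$ ($C{\left(A \right)} = 3 \left(-7\right) = -21$)
$\left(C{\left(36 \right)} - 48643\right) \left(\left(-21173 + 4269\right) + r\right) = \left(-21 - 48643\right) \left(\left(-21173 + 4269\right) - 36807\right) = - 48664 \left(-16904 - 36807\right) = \left(-48664\right) \left(-53711\right) = 2613792104$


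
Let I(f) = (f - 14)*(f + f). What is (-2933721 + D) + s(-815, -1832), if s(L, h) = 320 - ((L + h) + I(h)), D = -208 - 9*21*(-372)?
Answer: -9624398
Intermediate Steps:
D = 70100 (D = -208 - 189*(-372) = -208 + 70308 = 70100)
I(f) = 2*f*(-14 + f) (I(f) = (-14 + f)*(2*f) = 2*f*(-14 + f))
s(L, h) = 320 - L - h - 2*h*(-14 + h) (s(L, h) = 320 - ((L + h) + 2*h*(-14 + h)) = 320 - (L + h + 2*h*(-14 + h)) = 320 + (-L - h - 2*h*(-14 + h)) = 320 - L - h - 2*h*(-14 + h))
(-2933721 + D) + s(-815, -1832) = (-2933721 + 70100) + (320 - 1*(-815) - 1*(-1832) - 2*(-1832)*(-14 - 1832)) = -2863621 + (320 + 815 + 1832 - 2*(-1832)*(-1846)) = -2863621 + (320 + 815 + 1832 - 6763744) = -2863621 - 6760777 = -9624398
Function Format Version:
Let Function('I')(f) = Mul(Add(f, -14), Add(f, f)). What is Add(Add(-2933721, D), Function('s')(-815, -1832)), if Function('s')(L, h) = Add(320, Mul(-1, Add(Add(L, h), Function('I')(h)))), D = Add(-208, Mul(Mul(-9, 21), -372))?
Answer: -9624398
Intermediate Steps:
D = 70100 (D = Add(-208, Mul(-189, -372)) = Add(-208, 70308) = 70100)
Function('I')(f) = Mul(2, f, Add(-14, f)) (Function('I')(f) = Mul(Add(-14, f), Mul(2, f)) = Mul(2, f, Add(-14, f)))
Function('s')(L, h) = Add(320, Mul(-1, L), Mul(-1, h), Mul(-2, h, Add(-14, h))) (Function('s')(L, h) = Add(320, Mul(-1, Add(Add(L, h), Mul(2, h, Add(-14, h))))) = Add(320, Mul(-1, Add(L, h, Mul(2, h, Add(-14, h))))) = Add(320, Add(Mul(-1, L), Mul(-1, h), Mul(-2, h, Add(-14, h)))) = Add(320, Mul(-1, L), Mul(-1, h), Mul(-2, h, Add(-14, h))))
Add(Add(-2933721, D), Function('s')(-815, -1832)) = Add(Add(-2933721, 70100), Add(320, Mul(-1, -815), Mul(-1, -1832), Mul(-2, -1832, Add(-14, -1832)))) = Add(-2863621, Add(320, 815, 1832, Mul(-2, -1832, -1846))) = Add(-2863621, Add(320, 815, 1832, -6763744)) = Add(-2863621, -6760777) = -9624398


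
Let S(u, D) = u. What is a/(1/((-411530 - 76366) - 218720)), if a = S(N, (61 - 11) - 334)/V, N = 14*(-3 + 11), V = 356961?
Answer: -79140992/356961 ≈ -221.71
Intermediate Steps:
N = 112 (N = 14*8 = 112)
a = 112/356961 ≈ 0.00031376
a/(1/((-411530 - 76366) - 218720)) = 112/(356961*(1/((-411530 - 76366) - 218720))) = 112/(356961*(1/(-487896 - 218720))) = 112/(356961*(1/(-706616))) = 112/(356961*(-1/706616)) = (112/356961)*(-706616) = -79140992/356961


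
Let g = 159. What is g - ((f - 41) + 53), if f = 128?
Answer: 19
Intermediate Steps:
g - ((f - 41) + 53) = 159 - ((128 - 41) + 53) = 159 - (87 + 53) = 159 - 1*140 = 159 - 140 = 19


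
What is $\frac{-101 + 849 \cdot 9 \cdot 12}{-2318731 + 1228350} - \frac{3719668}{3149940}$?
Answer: $- \frac{1086090367012}{858658681785} \approx -1.2649$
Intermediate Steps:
$\frac{-101 + 849 \cdot 9 \cdot 12}{-2318731 + 1228350} - \frac{3719668}{3149940} = \frac{-101 + 849 \cdot 108}{-1090381} - \frac{929917}{787485} = \left(-101 + 91692\right) \left(- \frac{1}{1090381}\right) - \frac{929917}{787485} = 91591 \left(- \frac{1}{1090381}\right) - \frac{929917}{787485} = - \frac{91591}{1090381} - \frac{929917}{787485} = - \frac{1086090367012}{858658681785}$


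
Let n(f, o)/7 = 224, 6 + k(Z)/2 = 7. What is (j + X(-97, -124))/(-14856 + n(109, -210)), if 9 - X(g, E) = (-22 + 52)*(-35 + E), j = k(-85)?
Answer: -4781/13288 ≈ -0.35980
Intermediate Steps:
k(Z) = 2 (k(Z) = -12 + 2*7 = -12 + 14 = 2)
n(f, o) = 1568 (n(f, o) = 7*224 = 1568)
j = 2
X(g, E) = 1059 - 30*E (X(g, E) = 9 - (-22 + 52)*(-35 + E) = 9 - 30*(-35 + E) = 9 - (-1050 + 30*E) = 9 + (1050 - 30*E) = 1059 - 30*E)
(j + X(-97, -124))/(-14856 + n(109, -210)) = (2 + (1059 - 30*(-124)))/(-14856 + 1568) = (2 + (1059 + 3720))/(-13288) = (2 + 4779)*(-1/13288) = 4781*(-1/13288) = -4781/13288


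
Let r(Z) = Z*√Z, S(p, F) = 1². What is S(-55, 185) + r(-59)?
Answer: 1 - 59*I*√59 ≈ 1.0 - 453.19*I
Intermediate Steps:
S(p, F) = 1
r(Z) = Z^(3/2)
S(-55, 185) + r(-59) = 1 + (-59)^(3/2) = 1 - 59*I*√59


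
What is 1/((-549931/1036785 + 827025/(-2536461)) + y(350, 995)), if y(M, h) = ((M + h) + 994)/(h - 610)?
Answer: 22499098141905/117419428896419 ≈ 0.19161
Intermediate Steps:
y(M, h) = (994 + M + h)/(-610 + h)
1/((-549931/1036785 + 827025/(-2536461)) + y(350, 995)) = 1/((-549931/1036785 + 827025/(-2536461)) + (994 + 350 + 995)/(-610 + 995)) = 1/((-549931*1/1036785 + 827025*(-1/2536461)) + 2339/385) = 1/((-549931/1036785 - 275675/845487) + (1/385)*2339) = 1/(-250258405424/292196079765 + 2339/385) = 1/(117419428896419/22499098141905) = 22499098141905/117419428896419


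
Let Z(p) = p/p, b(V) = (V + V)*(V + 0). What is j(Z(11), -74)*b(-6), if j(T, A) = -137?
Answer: -9864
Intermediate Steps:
b(V) = 2*V² (b(V) = (2*V)*V = 2*V²)
Z(p) = 1
j(Z(11), -74)*b(-6) = -274*(-6)² = -274*36 = -137*72 = -9864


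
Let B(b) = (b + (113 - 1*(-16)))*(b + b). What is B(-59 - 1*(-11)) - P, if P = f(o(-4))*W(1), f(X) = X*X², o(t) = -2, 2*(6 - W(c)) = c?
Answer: -7732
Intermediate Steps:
W(c) = 6 - c/2
B(b) = 2*b*(129 + b) (B(b) = (b + (113 + 16))*(2*b) = (b + 129)*(2*b) = (129 + b)*(2*b) = 2*b*(129 + b))
f(X) = X³
P = -44 (P = (-2)³*(6 - ½*1) = -8*(6 - ½) = -8*11/2 = -44)
B(-59 - 1*(-11)) - P = 2*(-59 - 1*(-11))*(129 + (-59 - 1*(-11))) - 1*(-44) = 2*(-59 + 11)*(129 + (-59 + 11)) + 44 = 2*(-48)*(129 - 48) + 44 = 2*(-48)*81 + 44 = -7776 + 44 = -7732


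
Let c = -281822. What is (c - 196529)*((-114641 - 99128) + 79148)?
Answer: 64396089971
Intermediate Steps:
(c - 196529)*((-114641 - 99128) + 79148) = (-281822 - 196529)*((-114641 - 99128) + 79148) = -478351*(-213769 + 79148) = -478351*(-134621) = 64396089971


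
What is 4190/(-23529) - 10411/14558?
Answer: -10550291/11811558 ≈ -0.89322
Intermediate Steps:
4190/(-23529) - 10411/14558 = 4190*(-1/23529) - 10411*1/14558 = -4190/23529 - 359/502 = -10550291/11811558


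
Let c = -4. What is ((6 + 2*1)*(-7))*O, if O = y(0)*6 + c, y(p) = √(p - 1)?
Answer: 224 - 336*I ≈ 224.0 - 336.0*I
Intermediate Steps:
y(p) = √(-1 + p)
O = -4 + 6*I (O = √(-1 + 0)*6 - 4 = √(-1)*6 - 4 = I*6 - 4 = 6*I - 4 = -4 + 6*I ≈ -4.0 + 6.0*I)
((6 + 2*1)*(-7))*O = ((6 + 2*1)*(-7))*(-4 + 6*I) = ((6 + 2)*(-7))*(-4 + 6*I) = (8*(-7))*(-4 + 6*I) = -56*(-4 + 6*I) = 224 - 336*I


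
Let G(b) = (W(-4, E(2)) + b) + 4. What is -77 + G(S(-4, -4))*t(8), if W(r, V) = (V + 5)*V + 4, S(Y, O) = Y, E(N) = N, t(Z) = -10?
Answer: -257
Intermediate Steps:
W(r, V) = 4 + V*(5 + V) (W(r, V) = (5 + V)*V + 4 = V*(5 + V) + 4 = 4 + V*(5 + V))
G(b) = 22 + b (G(b) = ((4 + 2**2 + 5*2) + b) + 4 = ((4 + 4 + 10) + b) + 4 = (18 + b) + 4 = 22 + b)
-77 + G(S(-4, -4))*t(8) = -77 + (22 - 4)*(-10) = -77 + 18*(-10) = -77 - 180 = -257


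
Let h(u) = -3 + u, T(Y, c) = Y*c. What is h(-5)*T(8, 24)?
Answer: -1536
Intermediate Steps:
h(-5)*T(8, 24) = (-3 - 5)*(8*24) = -8*192 = -1536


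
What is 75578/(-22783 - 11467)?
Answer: -37789/17125 ≈ -2.2067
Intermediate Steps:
75578/(-22783 - 11467) = 75578/(-34250) = 75578*(-1/34250) = -37789/17125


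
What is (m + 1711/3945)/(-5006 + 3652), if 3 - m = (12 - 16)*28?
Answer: -227693/2670765 ≈ -0.085254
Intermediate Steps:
m = 115 (m = 3 - (12 - 16)*28 = 3 - (-4)*28 = 3 - 1*(-112) = 3 + 112 = 115)
(m + 1711/3945)/(-5006 + 3652) = (115 + 1711/3945)/(-5006 + 3652) = (115 + 1711*(1/3945))/(-1354) = (115 + 1711/3945)*(-1/1354) = (455386/3945)*(-1/1354) = -227693/2670765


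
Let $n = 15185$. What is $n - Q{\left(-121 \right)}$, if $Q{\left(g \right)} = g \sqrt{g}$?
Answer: $15185 + 1331 i \approx 15185.0 + 1331.0 i$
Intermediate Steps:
$Q{\left(g \right)} = g^{\frac{3}{2}}$
$n - Q{\left(-121 \right)} = 15185 - \left(-121\right)^{\frac{3}{2}} = 15185 - - 1331 i = 15185 + 1331 i$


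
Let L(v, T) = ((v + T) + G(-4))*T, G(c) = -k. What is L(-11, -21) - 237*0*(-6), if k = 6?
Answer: 798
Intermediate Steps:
G(c) = -6 (G(c) = -1*6 = -6)
L(v, T) = T*(-6 + T + v) (L(v, T) = ((v + T) - 6)*T = ((T + v) - 6)*T = (-6 + T + v)*T = T*(-6 + T + v))
L(-11, -21) - 237*0*(-6) = -21*(-6 - 21 - 11) - 237*0*(-6) = -21*(-38) - 237*0 = 798 - 237*0 = 798 + 0 = 798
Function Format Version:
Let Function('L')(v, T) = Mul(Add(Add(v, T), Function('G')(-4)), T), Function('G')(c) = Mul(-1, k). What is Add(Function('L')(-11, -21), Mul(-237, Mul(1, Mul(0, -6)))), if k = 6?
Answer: 798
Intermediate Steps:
Function('G')(c) = -6 (Function('G')(c) = Mul(-1, 6) = -6)
Function('L')(v, T) = Mul(T, Add(-6, T, v)) (Function('L')(v, T) = Mul(Add(Add(v, T), -6), T) = Mul(Add(Add(T, v), -6), T) = Mul(Add(-6, T, v), T) = Mul(T, Add(-6, T, v)))
Add(Function('L')(-11, -21), Mul(-237, Mul(1, Mul(0, -6)))) = Add(Mul(-21, Add(-6, -21, -11)), Mul(-237, Mul(1, Mul(0, -6)))) = Add(Mul(-21, -38), Mul(-237, Mul(1, 0))) = Add(798, Mul(-237, 0)) = Add(798, 0) = 798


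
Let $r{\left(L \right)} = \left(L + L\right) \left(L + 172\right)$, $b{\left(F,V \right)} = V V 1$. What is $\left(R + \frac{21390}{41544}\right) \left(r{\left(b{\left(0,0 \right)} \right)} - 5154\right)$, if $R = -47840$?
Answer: $\frac{284535671105}{1154} \approx 2.4656 \cdot 10^{8}$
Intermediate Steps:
$b{\left(F,V \right)} = V^{2}$ ($b{\left(F,V \right)} = V^{2} \cdot 1 = V^{2}$)
$r{\left(L \right)} = 2 L \left(172 + L\right)$
$\left(R + \frac{21390}{41544}\right) \left(r{\left(b{\left(0,0 \right)} \right)} - 5154\right) = \left(-47840 + \frac{21390}{41544}\right) \left(2 \cdot 0^{2} \left(172 + 0^{2}\right) - 5154\right) = \left(-47840 + 21390 \cdot \frac{1}{41544}\right) \left(2 \cdot 0 \left(172 + 0\right) - 5154\right) = \left(-47840 + \frac{3565}{6924}\right) \left(2 \cdot 0 \cdot 172 - 5154\right) = - \frac{331240595 \left(0 - 5154\right)}{6924} = \left(- \frac{331240595}{6924}\right) \left(-5154\right) = \frac{284535671105}{1154}$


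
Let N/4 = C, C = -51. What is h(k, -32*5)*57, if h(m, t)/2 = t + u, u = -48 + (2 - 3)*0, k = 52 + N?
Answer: -23712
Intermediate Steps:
N = -204 (N = 4*(-51) = -204)
k = -152 (k = 52 - 204 = -152)
u = -48 (u = -48 - 1*0 = -48 + 0 = -48)
h(m, t) = -96 + 2*t (h(m, t) = 2*(t - 48) = 2*(-48 + t) = -96 + 2*t)
h(k, -32*5)*57 = (-96 + 2*(-32*5))*57 = (-96 + 2*(-160))*57 = (-96 - 320)*57 = -416*57 = -23712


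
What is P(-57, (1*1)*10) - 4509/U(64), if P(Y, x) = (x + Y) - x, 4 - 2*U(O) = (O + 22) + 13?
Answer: 3603/95 ≈ 37.926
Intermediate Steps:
U(O) = -31/2 - O/2 (U(O) = 2 - ((O + 22) + 13)/2 = 2 - ((22 + O) + 13)/2 = 2 - (35 + O)/2 = 2 + (-35/2 - O/2) = -31/2 - O/2)
P(Y, x) = Y (P(Y, x) = (Y + x) - x = Y)
P(-57, (1*1)*10) - 4509/U(64) = -57 - 4509/(-31/2 - ½*64) = -57 - 4509/(-31/2 - 32) = -57 - 4509/(-95/2) = -57 - 4509*(-2)/95 = -57 - 1*(-9018/95) = -57 + 9018/95 = 3603/95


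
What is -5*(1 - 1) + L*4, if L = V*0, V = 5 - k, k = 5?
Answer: 0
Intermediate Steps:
V = 0 (V = 5 - 1*5 = 5 - 5 = 0)
L = 0 (L = 0*0 = 0)
-5*(1 - 1) + L*4 = -5*(1 - 1) + 0*4 = -5*0 + 0 = 0 + 0 = 0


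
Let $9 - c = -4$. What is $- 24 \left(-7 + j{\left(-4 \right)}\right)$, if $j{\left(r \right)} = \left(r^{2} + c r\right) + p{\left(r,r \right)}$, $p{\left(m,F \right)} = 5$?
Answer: $912$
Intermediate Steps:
$c = 13$ ($c = 9 - -4 = 9 + 4 = 13$)
$j{\left(r \right)} = 5 + r^{2} + 13 r$ ($j{\left(r \right)} = \left(r^{2} + 13 r\right) + 5 = 5 + r^{2} + 13 r$)
$- 24 \left(-7 + j{\left(-4 \right)}\right) = - 24 \left(-7 + \left(5 + \left(-4\right)^{2} + 13 \left(-4\right)\right)\right) = - 24 \left(-7 + \left(5 + 16 - 52\right)\right) = - 24 \left(-7 - 31\right) = \left(-24\right) \left(-38\right) = 912$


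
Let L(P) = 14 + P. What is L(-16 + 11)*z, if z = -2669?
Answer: -24021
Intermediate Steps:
L(-16 + 11)*z = (14 + (-16 + 11))*(-2669) = (14 - 5)*(-2669) = 9*(-2669) = -24021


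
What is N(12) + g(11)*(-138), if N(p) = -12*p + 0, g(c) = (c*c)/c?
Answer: -1662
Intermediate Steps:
g(c) = c (g(c) = c²/c = c)
N(p) = -12*p
N(12) + g(11)*(-138) = -12*12 + 11*(-138) = -144 - 1518 = -1662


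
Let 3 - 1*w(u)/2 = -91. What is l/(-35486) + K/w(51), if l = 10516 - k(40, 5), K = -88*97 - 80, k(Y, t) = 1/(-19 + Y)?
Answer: -1615552969/35024682 ≈ -46.126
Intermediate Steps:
K = -8616 (K = -8536 - 80 = -8616)
l = 220835/21 (l = 10516 - 1/(-19 + 40) = 10516 - 1/21 = 220835/21 ≈ 10516.)
w(u) = 188 (w(u) = 6 - 2*(-91) = 6 + 182 = 188)
l/(-35486) + K/w(51) = (220835/21)/(-35486) - 8616/188 = (220835/21)*(-1/35486) - 8616*1/188 = -220835/745206 - 2154/47 = -1615552969/35024682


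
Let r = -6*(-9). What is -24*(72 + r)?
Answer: -3024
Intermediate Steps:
r = 54
-24*(72 + r) = -24*(72 + 54) = -24*126 = -3024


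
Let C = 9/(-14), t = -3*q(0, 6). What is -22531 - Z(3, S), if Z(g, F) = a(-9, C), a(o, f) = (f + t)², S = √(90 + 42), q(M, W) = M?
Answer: -4416157/196 ≈ -22531.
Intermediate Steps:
S = 2*√33 (S = √132 = 2*√33 ≈ 11.489)
t = 0 (t = -3*0 = 0)
C = -9/14 (C = 9*(-1/14) = -9/14 ≈ -0.64286)
a(o, f) = f² (a(o, f) = (f + 0)² = f²)
Z(g, F) = 81/196 (Z(g, F) = (-9/14)² = 81/196)
-22531 - Z(3, S) = -22531 - 1*81/196 = -22531 - 81/196 = -4416157/196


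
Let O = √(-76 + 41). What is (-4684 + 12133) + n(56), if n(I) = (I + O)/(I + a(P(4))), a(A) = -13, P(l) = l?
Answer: 320363/43 + I*√35/43 ≈ 7450.3 + 0.13758*I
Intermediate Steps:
O = I*√35 (O = √(-35) = I*√35 ≈ 5.9161*I)
n(I) = (I + I*√35)/(-13 + I) (n(I) = (I + I*√35)/(I - 13) = (I + I*√35)/(-13 + I))
(-4684 + 12133) + n(56) = (-4684 + 12133) + (56 + I*√35)/(-13 + 56) = 7449 + (56 + I*√35)/43 = 7449 + (56/43 + I*√35/43) = 320363/43 + I*√35/43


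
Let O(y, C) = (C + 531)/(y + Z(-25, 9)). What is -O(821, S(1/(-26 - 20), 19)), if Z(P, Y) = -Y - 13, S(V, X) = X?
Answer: -550/799 ≈ -0.68836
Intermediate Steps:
Z(P, Y) = -13 - Y
O(y, C) = (531 + C)/(-22 + y) (O(y, C) = (C + 531)/(y + (-13 - 1*9)) = (531 + C)/(y + (-13 - 9)) = (531 + C)/(y - 22) = (531 + C)/(-22 + y))
-O(821, S(1/(-26 - 20), 19)) = -(531 + 19)/(-22 + 821) = -550/799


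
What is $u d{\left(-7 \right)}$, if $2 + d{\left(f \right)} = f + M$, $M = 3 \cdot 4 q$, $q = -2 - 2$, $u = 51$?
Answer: $-2907$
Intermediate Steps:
$q = -4$ ($q = -2 - 2 = -4$)
$M = -48$ ($M = 3 \cdot 4 \left(-4\right) = 12 \left(-4\right) = -48$)
$d{\left(f \right)} = -50 + f$ ($d{\left(f \right)} = -2 + \left(f - 48\right) = -2 + \left(-48 + f\right) = -50 + f$)
$u d{\left(-7 \right)} = 51 \left(-50 - 7\right) = 51 \left(-57\right) = -2907$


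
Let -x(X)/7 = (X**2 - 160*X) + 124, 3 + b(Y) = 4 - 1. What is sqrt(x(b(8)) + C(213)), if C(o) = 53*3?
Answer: I*sqrt(709) ≈ 26.627*I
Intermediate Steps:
b(Y) = 0 (b(Y) = -3 + (4 - 1) = -3 + 3 = 0)
x(X) = -868 - 7*X**2 + 1120*X (x(X) = -7*((X**2 - 160*X) + 124) = -7*(124 + X**2 - 160*X) = -868 - 7*X**2 + 1120*X)
C(o) = 159
sqrt(x(b(8)) + C(213)) = sqrt((-868 - 7*0**2 + 1120*0) + 159) = sqrt((-868 - 7*0 + 0) + 159) = sqrt((-868 + 0 + 0) + 159) = sqrt(-868 + 159) = sqrt(-709) = I*sqrt(709)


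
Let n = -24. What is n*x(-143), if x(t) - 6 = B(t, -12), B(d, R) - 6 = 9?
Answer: -504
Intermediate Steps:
B(d, R) = 15 (B(d, R) = 6 + 9 = 15)
x(t) = 21 (x(t) = 6 + 15 = 21)
n*x(-143) = -24*21 = -504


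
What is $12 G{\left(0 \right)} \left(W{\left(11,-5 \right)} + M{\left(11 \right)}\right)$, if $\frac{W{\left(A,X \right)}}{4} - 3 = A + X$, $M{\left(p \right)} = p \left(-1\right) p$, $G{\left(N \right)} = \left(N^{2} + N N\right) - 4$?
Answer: $4080$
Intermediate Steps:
$G{\left(N \right)} = -4 + 2 N^{2}$ ($G{\left(N \right)} = \left(N^{2} + N^{2}\right) - 4 = 2 N^{2} - 4 = -4 + 2 N^{2}$)
$M{\left(p \right)} = - p^{2}$ ($M{\left(p \right)} = - p p = - p^{2}$)
$W{\left(A,X \right)} = 12 + 4 A + 4 X$ ($W{\left(A,X \right)} = 12 + 4 \left(A + X\right) = 12 + \left(4 A + 4 X\right) = 12 + 4 A + 4 X$)
$12 G{\left(0 \right)} \left(W{\left(11,-5 \right)} + M{\left(11 \right)}\right) = 12 \left(-4 + 2 \cdot 0^{2}\right) \left(\left(12 + 4 \cdot 11 + 4 \left(-5\right)\right) - 11^{2}\right) = 12 \left(-4 + 2 \cdot 0\right) \left(\left(12 + 44 - 20\right) - 121\right) = 12 \left(-4 + 0\right) \left(36 - 121\right) = 12 \left(\left(-4\right) \left(-85\right)\right) = 12 \cdot 340 = 4080$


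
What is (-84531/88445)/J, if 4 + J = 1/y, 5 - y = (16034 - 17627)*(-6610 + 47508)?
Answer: 41407808433/173300379875 ≈ 0.23894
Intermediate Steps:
y = 65150519 (y = 5 - (16034 - 17627)*(-6610 + 47508) = 5 - (-1593)*40898 = 5 - 1*(-65150514) = 5 + 65150514 = 65150519)
J = -260602075/65150519 (J = -4 + 1/65150519 = -260602075/65150519 ≈ -4.0000)
(-84531/88445)/J = (-84531/88445)/(-260602075/65150519) = -84531*1/88445*(-65150519/260602075) = -4449/4655*(-65150519/260602075) = 41407808433/173300379875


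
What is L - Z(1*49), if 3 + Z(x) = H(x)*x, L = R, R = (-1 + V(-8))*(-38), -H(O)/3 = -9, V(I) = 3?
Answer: -1396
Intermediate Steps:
H(O) = 27 (H(O) = -3*(-9) = 27)
R = -76 (R = (-1 + 3)*(-38) = 2*(-38) = -76)
L = -76
Z(x) = -3 + 27*x
L - Z(1*49) = -76 - (-3 + 27*(1*49)) = -76 - (-3 + 27*49) = -76 - (-3 + 1323) = -76 - 1*1320 = -76 - 1320 = -1396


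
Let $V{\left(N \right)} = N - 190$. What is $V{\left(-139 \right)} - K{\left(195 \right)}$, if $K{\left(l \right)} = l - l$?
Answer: $-329$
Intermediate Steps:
$V{\left(N \right)} = -190 + N$
$K{\left(l \right)} = 0$
$V{\left(-139 \right)} - K{\left(195 \right)} = \left(-190 - 139\right) - 0 = -329 + 0 = -329$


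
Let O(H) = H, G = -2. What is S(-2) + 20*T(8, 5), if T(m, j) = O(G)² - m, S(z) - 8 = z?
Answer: -74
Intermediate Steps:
S(z) = 8 + z
T(m, j) = 4 - m (T(m, j) = (-2)² - m = 4 - m)
S(-2) + 20*T(8, 5) = (8 - 2) + 20*(4 - 1*8) = 6 + 20*(4 - 8) = 6 + 20*(-4) = 6 - 80 = -74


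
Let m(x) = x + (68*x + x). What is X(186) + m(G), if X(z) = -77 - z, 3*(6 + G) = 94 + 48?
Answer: 7891/3 ≈ 2630.3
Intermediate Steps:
G = 124/3 (G = -6 + (94 + 48)/3 = -6 + (⅓)*142 = -6 + 142/3 = 124/3 ≈ 41.333)
m(x) = 70*x (m(x) = x + 69*x = 70*x)
X(186) + m(G) = (-77 - 1*186) + 70*(124/3) = (-77 - 186) + 8680/3 = -263 + 8680/3 = 7891/3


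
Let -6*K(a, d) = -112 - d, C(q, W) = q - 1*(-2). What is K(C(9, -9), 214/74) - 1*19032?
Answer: -1406951/74 ≈ -19013.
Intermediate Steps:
C(q, W) = 2 + q (C(q, W) = q + 2 = 2 + q)
K(a, d) = 56/3 + d/6 (K(a, d) = -(-112 - d)/6 = 56/3 + d/6)
K(C(9, -9), 214/74) - 1*19032 = (56/3 + (214/74)/6) - 1*19032 = (56/3 + (214*(1/74))/6) - 19032 = (56/3 + (⅙)*(107/37)) - 19032 = (56/3 + 107/222) - 19032 = 1417/74 - 19032 = -1406951/74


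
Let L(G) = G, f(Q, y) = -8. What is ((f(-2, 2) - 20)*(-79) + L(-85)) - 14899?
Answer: -12772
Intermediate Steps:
((f(-2, 2) - 20)*(-79) + L(-85)) - 14899 = ((-8 - 20)*(-79) - 85) - 14899 = (-28*(-79) - 85) - 14899 = (2212 - 85) - 14899 = 2127 - 14899 = -12772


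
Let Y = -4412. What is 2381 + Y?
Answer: -2031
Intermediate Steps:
2381 + Y = 2381 - 4412 = -2031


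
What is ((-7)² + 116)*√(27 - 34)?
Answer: 165*I*√7 ≈ 436.55*I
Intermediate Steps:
((-7)² + 116)*√(27 - 34) = (49 + 116)*√(-7) = 165*(I*√7) = 165*I*√7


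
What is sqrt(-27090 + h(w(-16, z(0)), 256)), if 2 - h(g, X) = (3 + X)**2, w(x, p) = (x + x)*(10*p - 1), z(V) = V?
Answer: I*sqrt(94169) ≈ 306.87*I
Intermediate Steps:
w(x, p) = 2*x*(-1 + 10*p) (w(x, p) = (2*x)*(-1 + 10*p) = 2*x*(-1 + 10*p))
h(g, X) = 2 - (3 + X)**2
sqrt(-27090 + h(w(-16, z(0)), 256)) = sqrt(-27090 + (2 - (3 + 256)**2)) = sqrt(-27090 + (2 - 1*259**2)) = sqrt(-27090 + (2 - 1*67081)) = sqrt(-27090 + (2 - 67081)) = sqrt(-27090 - 67079) = sqrt(-94169) = I*sqrt(94169)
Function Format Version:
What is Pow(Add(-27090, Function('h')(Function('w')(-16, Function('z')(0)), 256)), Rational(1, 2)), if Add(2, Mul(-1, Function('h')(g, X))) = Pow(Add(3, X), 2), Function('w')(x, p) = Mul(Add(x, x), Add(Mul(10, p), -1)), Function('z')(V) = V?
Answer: Mul(I, Pow(94169, Rational(1, 2))) ≈ Mul(306.87, I)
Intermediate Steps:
Function('w')(x, p) = Mul(2, x, Add(-1, Mul(10, p))) (Function('w')(x, p) = Mul(Mul(2, x), Add(-1, Mul(10, p))) = Mul(2, x, Add(-1, Mul(10, p))))
Function('h')(g, X) = Add(2, Mul(-1, Pow(Add(3, X), 2)))
Pow(Add(-27090, Function('h')(Function('w')(-16, Function('z')(0)), 256)), Rational(1, 2)) = Pow(Add(-27090, Add(2, Mul(-1, Pow(Add(3, 256), 2)))), Rational(1, 2)) = Pow(Add(-27090, Add(2, Mul(-1, Pow(259, 2)))), Rational(1, 2)) = Pow(Add(-27090, Add(2, Mul(-1, 67081))), Rational(1, 2)) = Pow(Add(-27090, Add(2, -67081)), Rational(1, 2)) = Pow(Add(-27090, -67079), Rational(1, 2)) = Pow(-94169, Rational(1, 2)) = Mul(I, Pow(94169, Rational(1, 2)))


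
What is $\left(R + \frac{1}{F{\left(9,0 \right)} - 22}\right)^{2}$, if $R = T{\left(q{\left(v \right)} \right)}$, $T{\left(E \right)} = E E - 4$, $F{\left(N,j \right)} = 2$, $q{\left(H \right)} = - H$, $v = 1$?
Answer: $\frac{3721}{400} \approx 9.3025$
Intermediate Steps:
$T{\left(E \right)} = -4 + E^{2}$ ($T{\left(E \right)} = E^{2} - 4 = -4 + E^{2}$)
$R = -3$ ($R = -4 + \left(\left(-1\right) 1\right)^{2} = -4 + \left(-1\right)^{2} = -4 + 1 = -3$)
$\left(R + \frac{1}{F{\left(9,0 \right)} - 22}\right)^{2} = \left(-3 + \frac{1}{2 - 22}\right)^{2} = \left(-3 + \frac{1}{-20}\right)^{2} = \left(-3 - \frac{1}{20}\right)^{2} = \left(- \frac{61}{20}\right)^{2} = \frac{3721}{400}$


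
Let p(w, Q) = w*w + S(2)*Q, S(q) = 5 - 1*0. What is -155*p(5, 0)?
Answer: -3875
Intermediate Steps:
S(q) = 5 (S(q) = 5 + 0 = 5)
p(w, Q) = w² + 5*Q (p(w, Q) = w*w + 5*Q = w² + 5*Q)
-155*p(5, 0) = -155*(5² + 5*0) = -155*(25 + 0) = -155*25 = -3875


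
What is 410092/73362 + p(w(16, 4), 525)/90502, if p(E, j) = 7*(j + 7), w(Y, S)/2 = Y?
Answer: 9346836568/1659851931 ≈ 5.6311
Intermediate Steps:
w(Y, S) = 2*Y
p(E, j) = 49 + 7*j (p(E, j) = 7*(7 + j) = 49 + 7*j)
410092/73362 + p(w(16, 4), 525)/90502 = 410092/73362 + (49 + 7*525)/90502 = 410092*(1/73362) + (49 + 3675)*(1/90502) = 205046/36681 + 3724*(1/90502) = 205046/36681 + 1862/45251 = 9346836568/1659851931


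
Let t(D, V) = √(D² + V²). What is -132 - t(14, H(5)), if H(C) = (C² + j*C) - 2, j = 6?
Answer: -132 - √3005 ≈ -186.82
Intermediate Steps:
H(C) = -2 + C² + 6*C (H(C) = (C² + 6*C) - 2 = -2 + C² + 6*C)
-132 - t(14, H(5)) = -132 - √(14² + (-2 + 5² + 6*5)²) = -132 - √(196 + (-2 + 25 + 30)²) = -132 - √(196 + 53²) = -132 - √(196 + 2809) = -132 - √3005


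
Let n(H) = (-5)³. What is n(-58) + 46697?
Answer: 46572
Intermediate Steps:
n(H) = -125
n(-58) + 46697 = -125 + 46697 = 46572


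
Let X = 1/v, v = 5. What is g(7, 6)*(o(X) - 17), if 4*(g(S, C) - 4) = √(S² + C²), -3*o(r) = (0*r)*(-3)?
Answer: -68 - 17*√85/4 ≈ -107.18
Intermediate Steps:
X = ⅕ (X = 1/5 = ⅕ ≈ 0.20000)
o(r) = 0 (o(r) = -0*r*(-3)/3 = -0*(-3) = -⅓*0 = 0)
g(S, C) = 4 + √(C² + S²)/4 (g(S, C) = 4 + √(S² + C²)/4 = 4 + √(C² + S²)/4)
g(7, 6)*(o(X) - 17) = (4 + √(6² + 7²)/4)*(0 - 17) = (4 + √(36 + 49)/4)*(-17) = (4 + √85/4)*(-17) = -68 - 17*√85/4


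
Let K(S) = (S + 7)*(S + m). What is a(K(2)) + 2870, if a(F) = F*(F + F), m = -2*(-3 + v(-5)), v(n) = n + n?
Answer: 129878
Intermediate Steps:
v(n) = 2*n
m = 26 (m = -2*(-3 + 2*(-5)) = -2*(-3 - 10) = -2*(-13) = 26)
K(S) = (7 + S)*(26 + S) (K(S) = (S + 7)*(S + 26) = (7 + S)*(26 + S))
a(F) = 2*F**2 (a(F) = F*(2*F) = 2*F**2)
a(K(2)) + 2870 = 2*(182 + 2**2 + 33*2)**2 + 2870 = 2*(182 + 4 + 66)**2 + 2870 = 2*252**2 + 2870 = 2*63504 + 2870 = 127008 + 2870 = 129878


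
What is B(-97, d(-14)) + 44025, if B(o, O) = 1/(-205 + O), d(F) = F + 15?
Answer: 8981099/204 ≈ 44025.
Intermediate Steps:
d(F) = 15 + F
B(-97, d(-14)) + 44025 = 1/(-205 + (15 - 14)) + 44025 = 1/(-205 + 1) + 44025 = 1/(-204) + 44025 = -1/204 + 44025 = 8981099/204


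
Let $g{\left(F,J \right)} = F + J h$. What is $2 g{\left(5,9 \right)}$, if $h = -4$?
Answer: $-62$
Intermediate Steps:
$g{\left(F,J \right)} = F - 4 J$ ($g{\left(F,J \right)} = F + J \left(-4\right) = F - 4 J$)
$2 g{\left(5,9 \right)} = 2 \left(5 - 36\right) = 2 \left(-31\right) = -62$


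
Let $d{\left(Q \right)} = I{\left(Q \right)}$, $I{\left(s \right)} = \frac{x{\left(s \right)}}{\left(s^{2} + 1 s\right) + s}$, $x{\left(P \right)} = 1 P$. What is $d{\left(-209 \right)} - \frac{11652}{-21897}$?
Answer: $\frac{29507}{55959} \approx 0.5273$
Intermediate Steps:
$x{\left(P \right)} = P$
$I{\left(s \right)} = \frac{s}{s^{2} + 2 s}$ ($I{\left(s \right)} = \frac{s}{\left(s^{2} + 1 s\right) + s} = \frac{s}{\left(s^{2} + s\right) + s} = \frac{s}{\left(s + s^{2}\right) + s} = \frac{s}{s^{2} + 2 s}$)
$d{\left(Q \right)} = \frac{1}{2 + Q}$
$d{\left(-209 \right)} - \frac{11652}{-21897} = \frac{1}{2 - 209} - \frac{11652}{-21897} = \frac{1}{-207} - 11652 \left(- \frac{1}{21897}\right) = - \frac{1}{207} - - \frac{3884}{7299} = - \frac{1}{207} + \frac{3884}{7299} = \frac{29507}{55959}$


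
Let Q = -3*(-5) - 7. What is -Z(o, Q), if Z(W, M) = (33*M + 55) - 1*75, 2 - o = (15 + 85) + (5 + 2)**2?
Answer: -244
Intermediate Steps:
Q = 8 (Q = 15 - 7 = 8)
o = -147 (o = 2 - ((15 + 85) + (5 + 2)**2) = 2 - (100 + 7**2) = 2 - (100 + 49) = 2 - 1*149 = 2 - 149 = -147)
Z(W, M) = -20 + 33*M (Z(W, M) = (55 + 33*M) - 75 = -20 + 33*M)
-Z(o, Q) = -(-20 + 33*8) = -(-20 + 264) = -1*244 = -244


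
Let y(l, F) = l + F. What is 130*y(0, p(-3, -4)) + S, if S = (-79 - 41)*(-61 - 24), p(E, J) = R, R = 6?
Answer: 10980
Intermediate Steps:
p(E, J) = 6
y(l, F) = F + l
S = 10200 (S = -120*(-85) = 10200)
130*y(0, p(-3, -4)) + S = 130*(6 + 0) + 10200 = 130*6 + 10200 = 780 + 10200 = 10980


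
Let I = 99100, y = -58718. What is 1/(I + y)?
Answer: 1/40382 ≈ 2.4764e-5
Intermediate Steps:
1/(I + y) = 1/(99100 - 58718) = 1/40382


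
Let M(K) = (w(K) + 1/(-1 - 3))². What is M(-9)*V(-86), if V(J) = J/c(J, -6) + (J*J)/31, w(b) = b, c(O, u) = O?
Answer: 10167563/496 ≈ 20499.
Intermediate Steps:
M(K) = (-¼ + K)² (M(K) = (K + 1/(-1 - 3))² = (K + 1/(-4))² = (K - ¼)² = (-¼ + K)²)
V(J) = 1 + J²/31 (V(J) = J/J + (J*J)/31 = 1 + J²*(1/31) = 1 + J²/31)
M(-9)*V(-86) = ((-1 + 4*(-9))²/16)*(1 + (1/31)*(-86)²) = ((-1 - 36)²/16)*(1 + (1/31)*7396) = ((1/16)*(-37)²)*(1 + 7396/31) = ((1/16)*1369)*(7427/31) = (1369/16)*(7427/31) = 10167563/496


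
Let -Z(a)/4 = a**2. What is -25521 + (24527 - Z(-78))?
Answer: 23342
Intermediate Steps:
Z(a) = -4*a**2
-25521 + (24527 - Z(-78)) = -25521 + (24527 - (-4)*(-78)**2) = -25521 + (24527 - (-4)*6084) = -25521 + (24527 - 1*(-24336)) = -25521 + (24527 + 24336) = -25521 + 48863 = 23342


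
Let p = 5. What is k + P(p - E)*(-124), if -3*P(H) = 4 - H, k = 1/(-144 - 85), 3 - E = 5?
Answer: -28397/229 ≈ -124.00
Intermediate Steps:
E = -2 (E = 3 - 1*5 = 3 - 5 = -2)
k = -1/229 (k = 1/(-229) = -1/229 ≈ -0.0043668)
P(H) = -4/3 + H/3 (P(H) = -(4 - H)/3 = -4/3 + H/3)
k + P(p - E)*(-124) = -1/229 + (-4/3 + (5 - 1*(-2))/3)*(-124) = -1/229 + (-4/3 + (5 + 2)/3)*(-124) = -1/229 + (-4/3 + (⅓)*7)*(-124) = -1/229 + (-4/3 + 7/3)*(-124) = -1/229 + 1*(-124) = -1/229 - 124 = -28397/229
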